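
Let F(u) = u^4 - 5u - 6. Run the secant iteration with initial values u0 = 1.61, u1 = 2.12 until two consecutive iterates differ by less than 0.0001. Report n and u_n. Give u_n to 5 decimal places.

n = 6, u_n = 2.00000

F(1.61) = -7.3310176, F(2.12) = 3.5996314
u2 = 2.1200000 − 3.5996314·(0.5100000)/(10.9306490) = 1.9520491;  |Δ| = 0.1679509
F(1.9520491) = -1.2403673
u3 = 1.9520491 − (-1.2403673)·(-0.1679509)/(-4.8399987) = 1.9950906;  |Δ| = 0.0430415
F(1.9950906) = -0.1319756
u4 = 1.9950906 − (-0.1319756)·(0.0430415)/(1.1083917) = 2.0002156;  |Δ| = 0.0051249
F(2.0002156) = 0.0058211
u5 = 2.0002156 − 0.0058211·(0.0051249)/(0.1377967) = 1.9999991;  |Δ| = 0.0002165
F(1.9999991) = -0.0000255
u6 = 1.9999991 − (-0.0000255)·(-0.0002165)/(-0.0058465) = 2.0000000;  |Δ| = 0.0000009
|u6 − u5| = 0.0000009 < 0.0001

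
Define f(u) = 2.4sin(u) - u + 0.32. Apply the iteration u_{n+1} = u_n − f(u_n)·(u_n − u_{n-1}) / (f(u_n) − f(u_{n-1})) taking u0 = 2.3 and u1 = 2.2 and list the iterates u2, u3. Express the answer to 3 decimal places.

f(2.3) = -0.19031, f(2.2) = 0.06039
u2 = 2.20000 − 0.06039·(2.20000 − 2.30000) / (0.06039 − (-0.19031)) = 2.20000 − (-0.00604)/(0.25070) = 2.22409
f(2.22409) = 0.00172
u3 = 2.22409 − 0.00172·(2.22409 − 2.20000) / (0.00172 − 0.06039) = 2.22409 − (0.00004)/(-0.05867) = 2.22479

2.224, 2.225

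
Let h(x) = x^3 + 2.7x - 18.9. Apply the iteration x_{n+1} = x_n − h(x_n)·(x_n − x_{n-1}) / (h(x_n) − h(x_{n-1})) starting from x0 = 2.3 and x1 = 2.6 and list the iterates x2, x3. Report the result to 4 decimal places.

h(2.3) = -0.523000, h(2.6) = 5.696000
x2 = 2.600000 − 5.696000·(2.600000 − 2.300000) / (5.696000 − (-0.523000)) = 2.600000 − (1.708800)/(6.219000) = 2.325229
h(2.325229) = -0.050087
x3 = 2.325229 − (-0.050087)·(2.325229 − 2.600000) / (-0.050087 − 5.696000) = 2.325229 − (0.013762)/(-5.746087) = 2.327624

2.3252, 2.3276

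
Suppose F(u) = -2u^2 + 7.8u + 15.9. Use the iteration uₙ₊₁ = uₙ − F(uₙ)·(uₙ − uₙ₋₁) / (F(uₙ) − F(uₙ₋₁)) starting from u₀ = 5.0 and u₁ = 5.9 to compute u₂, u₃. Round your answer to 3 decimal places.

F(5.0) = 4.90000, F(5.9) = -7.70000
u₂ = 5.90000 − (-7.70000)·(5.90000 − 5.00000) / (-7.70000 − 4.90000) = 5.90000 − (-6.93000)/(-12.60000) = 5.35000
F(5.35000) = 0.38500
u₃ = 5.35000 − 0.38500·(5.35000 − 5.90000) / (0.38500 − (-7.70000)) = 5.35000 − (-0.21175)/(8.08500) = 5.37619

5.350, 5.376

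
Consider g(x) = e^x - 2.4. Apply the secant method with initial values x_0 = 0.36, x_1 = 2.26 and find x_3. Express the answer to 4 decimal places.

0.7153

g(0.36) = -0.966671, g(2.26) = 7.183089
x_2 = 2.260000 − 7.183089·(2.260000 − 0.360000) / (7.183089 − (-0.966671)) = 2.260000 − (13.647869)/(8.149760) = 0.585365
g(0.585365) = -0.604353
x_3 = 0.585365 − (-0.604353)·(0.585365 − 2.260000) / (-0.604353 − 7.183089) = 0.585365 − (1.012070)/(-7.787442) = 0.715327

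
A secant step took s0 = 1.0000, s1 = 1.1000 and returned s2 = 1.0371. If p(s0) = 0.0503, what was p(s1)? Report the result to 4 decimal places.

The secant line through (1.0000, 0.0503) and (1.1000, p(s1)) crosses zero at s2 = 1.0371.
So (1.0000, 0.0503), (1.1000, p(s1)), (1.0371, 0) are collinear:
p(s1) = 0.0503 · (1.1000 − 1.0371) / (1.0000 − 1.0371) = 0.0503 · (0.062900)/(-0.037100) = -0.085280

-0.0853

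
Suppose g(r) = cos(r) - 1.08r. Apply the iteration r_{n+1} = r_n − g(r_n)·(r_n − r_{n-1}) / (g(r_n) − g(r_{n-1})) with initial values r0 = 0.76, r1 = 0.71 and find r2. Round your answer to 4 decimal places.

g(0.76) = -0.095964, g(0.71) = -0.008438
r2 = 0.710000 − (-0.008438)·(0.710000 − 0.760000) / (-0.008438 − (-0.095964)) = 0.710000 − (0.000422)/(0.087526) = 0.705180

0.7052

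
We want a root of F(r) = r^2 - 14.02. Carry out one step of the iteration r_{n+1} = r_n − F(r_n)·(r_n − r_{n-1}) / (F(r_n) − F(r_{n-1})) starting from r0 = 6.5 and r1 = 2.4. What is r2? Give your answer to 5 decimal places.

F(6.5) = 28.2300000, F(2.4) = -8.2600000
r2 = 2.4000000 − (-8.2600000)·(2.4000000 − 6.5000000) / (-8.2600000 − 28.2300000) = 2.4000000 − (33.8660000)/(-36.4900000) = 3.3280899

3.32809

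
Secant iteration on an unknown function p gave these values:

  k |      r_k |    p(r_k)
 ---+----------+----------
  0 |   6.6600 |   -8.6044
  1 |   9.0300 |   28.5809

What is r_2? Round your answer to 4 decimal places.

7.2084

r_2 = 9.0300 − 28.5809·(9.0300 − 6.6600) / (28.5809 − (-8.6044))
   = 9.0300 − (67.736733)/(37.185300) = 7.208400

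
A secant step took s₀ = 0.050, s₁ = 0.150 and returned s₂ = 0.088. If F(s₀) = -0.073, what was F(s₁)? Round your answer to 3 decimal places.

The secant line through (0.050, -0.073) and (0.150, F(s₁)) crosses zero at s₂ = 0.088.
So (0.050, -0.073), (0.150, F(s₁)), (0.088, 0) are collinear:
F(s₁) = -0.073 · (0.150 − 0.088) / (0.050 − 0.088) = -0.073 · (0.06200)/(-0.03800) = 0.11911

0.119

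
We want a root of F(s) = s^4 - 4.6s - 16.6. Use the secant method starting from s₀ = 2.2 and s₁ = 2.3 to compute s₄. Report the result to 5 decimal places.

F(2.2) = -3.2944000, F(2.3) = 0.8041000
s₂ = 2.3000000 − 0.8041000·(2.3000000 − 2.2000000) / (0.8041000 − (-3.2944000)) = 2.3000000 − (0.0804100)/(4.0985000) = 2.2803806
F(2.2803806) = -0.0483385
s₃ = 2.2803806 − (-0.0483385)·(2.2803806 − 2.3000000) / (-0.0483385 − 0.8041000) = 2.2803806 − (0.0009484)/(-0.8524385) = 2.2814932
F(2.2814932) = -0.0006463
s₄ = 2.2814932 − (-0.0006463)·(2.2814932 − 2.2803806) / (-0.0006463 − (-0.0483385)) = 2.2814932 − (-0.0000007)/(0.0476922) = 2.2815082

2.28151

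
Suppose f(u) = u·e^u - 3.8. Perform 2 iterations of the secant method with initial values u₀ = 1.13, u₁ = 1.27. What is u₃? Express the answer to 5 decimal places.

1.17411

f(1.13) = -0.3019082, f(1.27) = 0.7222828
u₂ = 1.2700000 − 0.7222828·(1.2700000 − 1.1300000) / (0.7222828 − (-0.3019082)) = 1.2700000 − (0.1011196)/(1.0241909) = 1.1712688
f(1.1712688) = -0.0213892
u₃ = 1.1712688 − (-0.0213892)·(1.1712688 − 1.2700000) / (-0.0213892 − 0.7222828) = 1.1712688 − (0.0021118)/(-0.7436720) = 1.1741085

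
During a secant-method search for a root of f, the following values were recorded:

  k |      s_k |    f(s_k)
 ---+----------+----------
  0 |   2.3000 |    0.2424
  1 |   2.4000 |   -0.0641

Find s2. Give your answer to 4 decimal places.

s2 = 2.4000 − (-0.0641)·(2.4000 − 2.3000) / (-0.0641 − 0.2424)
   = 2.4000 − (-0.006410)/(-0.306500) = 2.379086

2.3791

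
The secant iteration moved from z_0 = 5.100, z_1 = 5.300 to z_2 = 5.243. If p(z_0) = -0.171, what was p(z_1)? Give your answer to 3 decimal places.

0.068

The secant line through (5.100, -0.171) and (5.300, p(z_1)) crosses zero at z_2 = 5.243.
So (5.100, -0.171), (5.300, p(z_1)), (5.243, 0) are collinear:
p(z_1) = -0.171 · (5.300 − 5.243) / (5.100 − 5.243) = -0.171 · (0.05700)/(-0.14300) = 0.06816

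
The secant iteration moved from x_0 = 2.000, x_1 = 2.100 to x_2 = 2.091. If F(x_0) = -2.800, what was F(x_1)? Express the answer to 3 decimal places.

0.277

The secant line through (2.000, -2.800) and (2.100, F(x_1)) crosses zero at x_2 = 2.091.
So (2.000, -2.800), (2.100, F(x_1)), (2.091, 0) are collinear:
F(x_1) = -2.800 · (2.100 − 2.091) / (2.000 − 2.091) = -2.800 · (0.00900)/(-0.09100) = 0.27692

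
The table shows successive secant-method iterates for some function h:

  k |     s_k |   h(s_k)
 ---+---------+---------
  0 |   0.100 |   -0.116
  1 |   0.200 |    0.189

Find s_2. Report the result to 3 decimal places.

s_2 = 0.200 − 0.189·(0.200 − 0.100) / (0.189 − (-0.116))
   = 0.200 − (0.01890)/(0.30500) = 0.13803

0.138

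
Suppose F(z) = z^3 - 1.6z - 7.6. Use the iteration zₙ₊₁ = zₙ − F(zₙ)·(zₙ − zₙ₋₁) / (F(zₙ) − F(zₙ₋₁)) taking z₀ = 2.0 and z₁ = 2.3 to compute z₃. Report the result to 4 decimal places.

F(2.0) = -2.800000, F(2.3) = 0.887000
z₂ = 2.300000 − 0.887000·(2.300000 − 2.000000) / (0.887000 − (-2.800000)) = 2.300000 − (0.266100)/(3.687000) = 2.227828
F(2.227828) = -0.107336
z₃ = 2.227828 − (-0.107336)·(2.227828 − 2.300000) / (-0.107336 − 0.887000) = 2.227828 − (0.007747)/(-0.994336) = 2.235618

2.2356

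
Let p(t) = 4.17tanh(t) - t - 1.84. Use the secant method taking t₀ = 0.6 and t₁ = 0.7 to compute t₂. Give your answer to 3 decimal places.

p(0.6) = -0.20050, p(0.7) = -0.01979
t₂ = 0.70000 − (-0.01979)·(0.70000 − 0.60000) / (-0.01979 − (-0.20050)) = 0.70000 − (-0.00198)/(0.18072) = 0.71095

0.711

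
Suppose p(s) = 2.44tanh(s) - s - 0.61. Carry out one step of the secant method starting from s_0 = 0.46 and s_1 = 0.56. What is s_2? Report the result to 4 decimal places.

0.4829

p(0.46) = -0.020595, p(0.56) = 0.069465
s_2 = 0.560000 − 0.069465·(0.560000 − 0.460000) / (0.069465 − (-0.020595)) = 0.560000 − (0.006946)/(0.090059) = 0.482868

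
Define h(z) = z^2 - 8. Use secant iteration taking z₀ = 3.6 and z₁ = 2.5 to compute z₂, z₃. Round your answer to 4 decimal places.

2.7869, 2.8310

h(3.6) = 4.960000, h(2.5) = -1.750000
z₂ = 2.500000 − (-1.750000)·(2.500000 − 3.600000) / (-1.750000 − 4.960000) = 2.500000 − (1.925000)/(-6.710000) = 2.786885
h(2.786885) = -0.233271
z₃ = 2.786885 − (-0.233271)·(2.786885 − 2.500000) / (-0.233271 − (-1.750000)) = 2.786885 − (-0.066922)/(1.516729) = 2.831008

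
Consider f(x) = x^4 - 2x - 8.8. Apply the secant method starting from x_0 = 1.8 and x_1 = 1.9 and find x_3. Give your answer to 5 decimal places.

1.88274

f(1.8) = -1.9024000, f(1.9) = 0.4321000
x_2 = 1.9000000 − 0.4321000·(1.9000000 − 1.8000000) / (0.4321000 − (-1.9024000)) = 1.9000000 − (0.0432100)/(2.3345000) = 1.8814907
f(1.8814907) = -0.0313305
x_3 = 1.8814907 − (-0.0313305)·(1.8814907 − 1.9000000) / (-0.0313305 − 0.4321000) = 1.8814907 − (0.0005799)/(-0.4634305) = 1.8827420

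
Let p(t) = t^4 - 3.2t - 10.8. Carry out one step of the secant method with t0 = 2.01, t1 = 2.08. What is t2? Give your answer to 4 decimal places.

2.0393

p(2.01) = -0.909592, p(2.08) = 1.261737
t2 = 2.080000 − 1.261737·(2.080000 − 2.010000) / (1.261737 − (-0.909592)) = 2.080000 − (0.088322)/(2.171329) = 2.039324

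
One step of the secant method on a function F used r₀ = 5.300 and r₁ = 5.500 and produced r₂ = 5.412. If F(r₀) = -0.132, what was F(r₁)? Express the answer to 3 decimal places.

The secant line through (5.300, -0.132) and (5.500, F(r₁)) crosses zero at r₂ = 5.412.
So (5.300, -0.132), (5.500, F(r₁)), (5.412, 0) are collinear:
F(r₁) = -0.132 · (5.500 − 5.412) / (5.300 − 5.412) = -0.132 · (0.08800)/(-0.11200) = 0.10371

0.104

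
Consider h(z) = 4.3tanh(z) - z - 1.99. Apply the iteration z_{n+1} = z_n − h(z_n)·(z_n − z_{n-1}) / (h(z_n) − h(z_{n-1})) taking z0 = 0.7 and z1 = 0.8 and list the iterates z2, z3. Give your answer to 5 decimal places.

0.75826, 0.75557

h(0.7) = -0.0912186, h(0.8) = 0.0653581
z2 = 0.8000000 − 0.0653581·(0.8000000 − 0.7000000) / (0.0653581 − (-0.0912186)) = 0.8000000 − (0.0065358)/(0.1565767) = 0.7582581
h(0.7582581) = 0.0039560
z3 = 0.7582581 − 0.0039560·(0.7582581 − 0.8000000) / (0.0039560 − 0.0653581) = 0.7582581 − (-0.0001651)/(-0.0614021) = 0.7555687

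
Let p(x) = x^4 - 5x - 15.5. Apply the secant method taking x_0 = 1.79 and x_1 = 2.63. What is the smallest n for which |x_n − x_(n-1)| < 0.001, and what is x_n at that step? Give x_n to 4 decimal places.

p(1.79) = -14.183743, p(2.63) = 19.193506
x_2 = 2.630000 − 19.193506·(0.840000)/(33.377249) = 2.146960;  |Δ| = 0.483040
p(2.146960) = -4.987887
x_3 = 2.146960 − (-4.987887)·(-0.483040)/(-24.181392) = 2.246597;  |Δ| = 0.099636
p(2.246597) = -1.258796
x_4 = 2.246597 − (-1.258796)·(0.099636)/(3.729091) = 2.280230;  |Δ| = 0.033633
p(2.280230) = 0.133115
x_5 = 2.280230 − 0.133115·(0.033633)/(1.391911) = 2.277013;  |Δ| = 0.003217
p(2.277013) = -0.003019
x_6 = 2.277013 − (-0.003019)·(-0.003217)/(-0.136134) = 2.277085;  |Δ| = 0.000071
|x_6 − x_5| = 0.000071 < 0.001

n = 6, x_n = 2.2771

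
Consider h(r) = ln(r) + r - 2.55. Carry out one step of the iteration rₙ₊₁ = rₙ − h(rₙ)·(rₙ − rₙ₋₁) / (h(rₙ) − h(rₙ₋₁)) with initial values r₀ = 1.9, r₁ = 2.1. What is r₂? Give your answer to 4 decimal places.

h(1.9) = -0.008146, h(2.1) = 0.291937
r₂ = 2.100000 − 0.291937·(2.100000 − 1.900000) / (0.291937 − (-0.008146)) = 2.100000 − (0.058387)/(0.300083) = 1.905429

1.9054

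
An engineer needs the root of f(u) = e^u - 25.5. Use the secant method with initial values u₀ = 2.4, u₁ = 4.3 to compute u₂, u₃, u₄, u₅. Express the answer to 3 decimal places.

f(2.4) = -14.47682, f(4.3) = 48.19979
u₂ = 4.30000 − 48.19979·(4.30000 − 2.40000) / (48.19979 − (-14.47682)) = 4.30000 − (91.57961)/(62.67662) = 2.83886
f(2.83886) = -8.40382
u₃ = 2.83886 − (-8.40382)·(2.83886 − 4.30000) / (-8.40382 − 48.19979) = 2.83886 − (12.27919)/(-56.60361) = 3.05579
f(3.05579) = -4.26208
u₄ = 3.05579 − (-4.26208)·(3.05579 − 2.83886) / (-4.26208 − (-8.40382)) = 3.05579 − (-0.92459)/(4.14174) = 3.27902
f(3.27902) = 1.04986
u₅ = 3.27902 − 1.04986·(3.27902 − 3.05579) / (1.04986 − (-4.26208)) = 3.27902 − (0.23437)/(5.31194) = 3.23490

2.839, 3.056, 3.279, 3.235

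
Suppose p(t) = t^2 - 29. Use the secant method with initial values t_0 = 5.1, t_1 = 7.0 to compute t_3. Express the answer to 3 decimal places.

p(5.1) = -2.99000, p(7.0) = 20.00000
t_2 = 7.00000 − 20.00000·(7.00000 − 5.10000) / (20.00000 − (-2.99000)) = 7.00000 − (38.00000)/(22.99000) = 5.34711
p(5.34711) = -0.40844
t_3 = 5.34711 − (-0.40844)·(5.34711 − 7.00000) / (-0.40844 − 20.00000) = 5.34711 − (0.67511)/(-20.40844) = 5.38019

5.380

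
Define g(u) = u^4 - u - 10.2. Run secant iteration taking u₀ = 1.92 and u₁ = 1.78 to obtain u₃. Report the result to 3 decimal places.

g(1.92) = 1.46954, g(1.78) = -1.94124
u₂ = 1.78000 − (-1.94124)·(1.78000 − 1.92000) / (-1.94124 − 1.46954) = 1.78000 − (0.27177)/(-3.41079) = 1.85968
g(1.85968) = -0.09907
u₃ = 1.85968 − (-0.09907)·(1.85968 − 1.78000) / (-0.09907 − (-1.94124)) = 1.85968 − (-0.00789)/(1.84218) = 1.86397

1.864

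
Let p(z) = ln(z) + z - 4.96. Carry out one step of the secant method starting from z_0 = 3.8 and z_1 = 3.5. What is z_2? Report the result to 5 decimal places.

p(3.8) = 0.1750011, p(3.5) = -0.2072370
z_2 = 3.5000000 − (-0.2072370)·(3.5000000 − 3.8000000) / (-0.2072370 − 0.1750011) = 3.5000000 − (0.0621711)/(-0.3822381) = 3.6626502

3.66265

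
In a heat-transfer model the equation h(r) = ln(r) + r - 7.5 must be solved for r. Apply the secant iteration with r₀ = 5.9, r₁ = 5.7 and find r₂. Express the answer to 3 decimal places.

5.751

h(5.9) = 0.17495, h(5.7) = -0.05953
r₂ = 5.70000 − (-0.05953)·(5.70000 − 5.90000) / (-0.05953 − 0.17495) = 5.70000 − (0.01191)/(-0.23449) = 5.75078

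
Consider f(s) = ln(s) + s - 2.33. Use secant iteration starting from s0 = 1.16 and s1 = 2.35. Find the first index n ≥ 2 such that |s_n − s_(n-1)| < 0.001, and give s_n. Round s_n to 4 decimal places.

f(1.16) = -1.021580, f(2.35) = 0.874415
s2 = 2.350000 − 0.874415·(1.190000)/(1.895995) = 1.801183;  |Δ| = 0.548817
f(1.801183) = 0.059627
s3 = 1.801183 − 0.059627·(-0.548817)/(-0.814788) = 1.761020;  |Δ| = 0.040163
f(1.761020) = -0.003086
s4 = 1.761020 − (-0.003086)·(-0.040163)/(-0.062713) = 1.762997;  |Δ| = 0.001977
f(1.762997) = 0.000012
s5 = 1.762997 − 0.000012·(0.001977)/(0.003098) = 1.762989;  |Δ| = 0.000008
|s5 − s4| = 0.000008 < 0.001

n = 5, s_n = 1.7630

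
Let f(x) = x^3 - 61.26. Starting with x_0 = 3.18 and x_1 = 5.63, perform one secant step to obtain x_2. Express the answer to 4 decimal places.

3.6674

f(3.18) = -29.102568, f(5.63) = 117.193547
x_2 = 5.630000 − 117.193547·(5.630000 − 3.180000) / (117.193547 − (-29.102568)) = 5.630000 − (287.124190)/(146.296115) = 3.667377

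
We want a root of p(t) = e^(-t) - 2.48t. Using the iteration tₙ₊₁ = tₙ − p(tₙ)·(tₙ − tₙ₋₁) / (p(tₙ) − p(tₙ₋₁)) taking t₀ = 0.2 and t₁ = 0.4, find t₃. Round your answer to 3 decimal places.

p(0.2) = 0.32273, p(0.4) = -0.32168
t₂ = 0.40000 − (-0.32168)·(0.40000 − 0.20000) / (-0.32168 − 0.32273) = 0.40000 − (-0.06434)/(-0.64441) = 0.30016
p(0.30016) = -0.00371
t₃ = 0.30016 − (-0.00371)·(0.30016 − 0.40000) / (-0.00371 − (-0.32168)) = 0.30016 − (0.00037)/(0.31797) = 0.29900

0.299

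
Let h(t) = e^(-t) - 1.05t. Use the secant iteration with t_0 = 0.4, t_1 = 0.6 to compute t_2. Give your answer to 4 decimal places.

h(0.4) = 0.250320, h(0.6) = -0.081188
t_2 = 0.600000 − (-0.081188)·(0.600000 − 0.400000) / (-0.081188 − 0.250320) = 0.600000 − (-0.016238)/(-0.331508) = 0.551019

0.5510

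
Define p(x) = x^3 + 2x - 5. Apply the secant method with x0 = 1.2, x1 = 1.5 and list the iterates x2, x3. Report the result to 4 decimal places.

p(1.2) = -0.872000, p(1.5) = 1.375000
x2 = 1.500000 − 1.375000·(1.500000 − 1.200000) / (1.375000 − (-0.872000)) = 1.500000 − (0.412500)/(2.247000) = 1.316422
p(1.316422) = -0.085841
x3 = 1.316422 − (-0.085841)·(1.316422 − 1.500000) / (-0.085841 − 1.375000) = 1.316422 − (0.015759)/(-1.460841) = 1.327209

1.3164, 1.3272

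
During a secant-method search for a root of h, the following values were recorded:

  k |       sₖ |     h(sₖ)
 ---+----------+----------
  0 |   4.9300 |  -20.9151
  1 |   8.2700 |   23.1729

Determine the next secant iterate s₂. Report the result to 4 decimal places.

6.5145

s₂ = 8.2700 − 23.1729·(8.2700 − 4.9300) / (23.1729 − (-20.9151))
   = 8.2700 − (77.397486)/(44.088000) = 6.514477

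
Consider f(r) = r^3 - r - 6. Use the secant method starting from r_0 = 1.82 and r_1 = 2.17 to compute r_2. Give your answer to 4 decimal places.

f(1.82) = -1.791432, f(2.17) = 2.048313
r_2 = 2.170000 − 2.048313·(2.170000 − 1.820000) / (2.048313 − (-1.791432)) = 2.170000 − (0.716910)/(3.839745) = 1.983292

1.9833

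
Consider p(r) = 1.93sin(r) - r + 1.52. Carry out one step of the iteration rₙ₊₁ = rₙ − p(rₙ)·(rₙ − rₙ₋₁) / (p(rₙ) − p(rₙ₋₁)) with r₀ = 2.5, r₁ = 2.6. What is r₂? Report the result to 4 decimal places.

2.5673

p(2.5) = 0.175051, p(2.6) = -0.085082
r₂ = 2.600000 − (-0.085082)·(2.600000 − 2.500000) / (-0.085082 − 0.175051) = 2.600000 − (-0.008508)/(-0.260134) = 2.567293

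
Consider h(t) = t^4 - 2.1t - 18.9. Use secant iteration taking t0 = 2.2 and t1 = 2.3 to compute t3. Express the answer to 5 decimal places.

h(2.2) = -0.0944000, h(2.3) = 4.2541000
t2 = 2.3000000 − 4.2541000·(2.3000000 − 2.2000000) / (4.2541000 − (-0.0944000)) = 2.3000000 − (0.4254100)/(4.3485000) = 2.2021709
h(2.2021709) = -0.0063604
t3 = 2.2021709 − (-0.0063604)·(2.2021709 − 2.3000000) / (-0.0063604 − 4.2541000) = 2.2021709 − (0.0006222)/(-4.2604604) = 2.2023169

2.20232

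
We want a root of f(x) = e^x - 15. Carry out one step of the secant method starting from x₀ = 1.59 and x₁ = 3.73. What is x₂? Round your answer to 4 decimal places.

2.1775

f(1.59) = -10.096251, f(3.73) = 26.679108
x₂ = 3.730000 − 26.679108·(3.730000 − 1.590000) / (26.679108 − (-10.096251)) = 3.730000 − (57.093291)/(36.775359) = 2.177512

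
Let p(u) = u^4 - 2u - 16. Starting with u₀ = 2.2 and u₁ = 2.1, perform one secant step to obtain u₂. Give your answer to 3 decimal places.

2.120

p(2.2) = 3.02560, p(2.1) = -0.75190
u₂ = 2.10000 − (-0.75190)·(2.10000 − 2.20000) / (-0.75190 − 3.02560) = 2.10000 − (0.07519)/(-3.77750) = 2.11990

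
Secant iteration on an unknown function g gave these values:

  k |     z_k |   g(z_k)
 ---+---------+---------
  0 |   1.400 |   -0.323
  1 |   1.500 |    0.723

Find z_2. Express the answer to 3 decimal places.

1.431

z_2 = 1.500 − 0.723·(1.500 − 1.400) / (0.723 − (-0.323))
   = 1.500 − (0.07230)/(1.04600) = 1.43088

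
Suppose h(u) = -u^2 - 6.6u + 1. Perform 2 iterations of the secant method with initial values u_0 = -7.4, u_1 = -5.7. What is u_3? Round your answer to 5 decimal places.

-6.76737

h(-7.4) = -4.9200000, h(-5.7) = 6.1300000
u_2 = -5.7000000 − 6.1300000·(-5.7000000 − (-7.4000000)) / (6.1300000 − (-4.9200000)) = -5.7000000 − (10.4210000)/(11.0500000) = -6.6430769
h(-6.6430769) = 0.7138367
u_3 = -6.6430769 − 0.7138367·(-6.6430769 − (-5.7000000)) / (0.7138367 − 6.1300000) = -6.6430769 − (-0.6732029)/(-5.4161633) = -6.7673721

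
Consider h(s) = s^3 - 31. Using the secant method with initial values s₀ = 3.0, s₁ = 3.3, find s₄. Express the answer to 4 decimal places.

3.1414

h(3.0) = -4.000000, h(3.3) = 4.937000
s₂ = 3.300000 − 4.937000·(3.300000 − 3.000000) / (4.937000 − (-4.000000)) = 3.300000 − (1.481100)/(8.937000) = 3.134273
h(3.134273) = -0.209938
s₃ = 3.134273 − (-0.209938)·(3.134273 − 3.300000) / (-0.209938 − 4.937000) = 3.134273 − (0.034792)/(-5.146938) = 3.141033
h(3.141033) = -0.010289
s₄ = 3.141033 − (-0.010289)·(3.141033 − 3.134273) / (-0.010289 − (-0.209938)) = 3.141033 − (-0.000070)/(0.199648) = 3.141381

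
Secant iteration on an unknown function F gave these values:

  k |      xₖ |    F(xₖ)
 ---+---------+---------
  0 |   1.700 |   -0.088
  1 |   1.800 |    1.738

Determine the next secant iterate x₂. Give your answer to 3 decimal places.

1.705

x₂ = 1.800 − 1.738·(1.800 − 1.700) / (1.738 − (-0.088))
   = 1.800 − (0.17380)/(1.82600) = 1.70482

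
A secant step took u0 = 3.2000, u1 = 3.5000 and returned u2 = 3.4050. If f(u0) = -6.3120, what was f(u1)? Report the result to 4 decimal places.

The secant line through (3.2000, -6.3120) and (3.5000, f(u1)) crosses zero at u2 = 3.4050.
So (3.2000, -6.3120), (3.5000, f(u1)), (3.4050, 0) are collinear:
f(u1) = -6.3120 · (3.5000 − 3.4050) / (3.2000 − 3.4050) = -6.3120 · (0.095000)/(-0.205000) = 2.925073

2.9251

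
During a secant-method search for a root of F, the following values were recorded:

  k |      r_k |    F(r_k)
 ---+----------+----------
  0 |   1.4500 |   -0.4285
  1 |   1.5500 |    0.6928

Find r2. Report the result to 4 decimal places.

1.4882

r2 = 1.5500 − 0.6928·(1.5500 − 1.4500) / (0.6928 − (-0.4285))
   = 1.5500 − (0.069280)/(1.121300) = 1.488215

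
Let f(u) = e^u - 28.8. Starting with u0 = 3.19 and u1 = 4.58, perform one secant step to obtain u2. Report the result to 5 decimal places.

f(3.19) = -4.5115726, f(4.58) = 68.7143942
u2 = 4.5800000 − 68.7143942·(4.5800000 − 3.1900000) / (68.7143942 − (-4.5115726)) = 4.5800000 − (95.5130079)/(73.2259668) = 3.2756402

3.27564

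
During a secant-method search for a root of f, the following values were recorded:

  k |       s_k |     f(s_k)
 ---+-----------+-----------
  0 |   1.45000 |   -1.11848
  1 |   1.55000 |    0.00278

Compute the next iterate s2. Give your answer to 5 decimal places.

s2 = 1.55000 − 0.00278·(1.55000 − 1.45000) / (0.00278 − (-1.11848))
   = 1.55000 − (0.0002780)/(1.1212600) = 1.5497521

1.54975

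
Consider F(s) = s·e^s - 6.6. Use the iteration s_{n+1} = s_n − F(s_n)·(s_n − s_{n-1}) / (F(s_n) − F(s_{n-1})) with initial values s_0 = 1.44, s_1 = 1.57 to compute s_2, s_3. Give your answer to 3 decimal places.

1.486, 1.489

F(1.44) = -0.52220, F(1.57) = 0.94644
s_2 = 1.57000 − 0.94644·(1.57000 − 1.44000) / (0.94644 − (-0.52220)) = 1.57000 − (0.12304)/(1.46864) = 1.48622
F(1.48622) = -0.03034
s_3 = 1.48622 − (-0.03034)·(1.48622 − 1.57000) / (-0.03034 − 0.94644) = 1.48622 − (0.00254)/(-0.97678) = 1.48883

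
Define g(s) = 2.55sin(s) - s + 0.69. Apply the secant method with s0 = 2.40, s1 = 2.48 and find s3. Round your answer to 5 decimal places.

2.40431

g(2.40) = 0.0124311, g(2.48) = -0.2233456
s2 = 2.4800000 − (-0.2233456)·(2.4800000 − 2.4000000) / (-0.2233456 − 0.0124311) = 2.4800000 − (-0.0178677)/(-0.2357768) = 2.4042179
g(2.4042179) = 0.0002667
s3 = 2.4042179 − 0.0002667·(2.4042179 − 2.4800000) / (0.0002667 − (-0.2233456)) = 2.4042179 − (-0.0000202)/(0.2236123) = 2.4043083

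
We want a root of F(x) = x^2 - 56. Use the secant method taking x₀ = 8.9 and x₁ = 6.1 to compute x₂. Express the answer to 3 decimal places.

F(8.9) = 23.21000, F(6.1) = -18.79000
x₂ = 6.10000 − (-18.79000)·(6.10000 − 8.90000) / (-18.79000 − 23.21000) = 6.10000 − (52.61200)/(-42.00000) = 7.35267

7.353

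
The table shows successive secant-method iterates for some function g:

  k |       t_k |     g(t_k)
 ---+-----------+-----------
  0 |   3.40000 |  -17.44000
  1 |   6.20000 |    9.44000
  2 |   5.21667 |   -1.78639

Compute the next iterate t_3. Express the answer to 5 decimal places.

t_3 = 5.21667 − (-1.78639)·(5.21667 − 6.20000) / (-1.78639 − 9.44000)
   = 5.21667 − (1.7566109)/(-11.2263900) = 5.3731416

5.37314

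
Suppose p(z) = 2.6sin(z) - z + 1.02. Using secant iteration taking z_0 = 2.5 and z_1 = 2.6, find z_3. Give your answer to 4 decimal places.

2.5245

p(2.5) = 0.076028, p(2.6) = -0.239696
z_2 = 2.600000 − (-0.239696)·(2.600000 − 2.500000) / (-0.239696 − 0.076028) = 2.600000 − (-0.023970)/(-0.315724) = 2.524080
p(2.524080) = 0.001342
z_3 = 2.524080 − 0.001342·(2.524080 − 2.600000) / (0.001342 − (-0.239696)) = 2.524080 − (-0.000102)/(0.241039) = 2.524503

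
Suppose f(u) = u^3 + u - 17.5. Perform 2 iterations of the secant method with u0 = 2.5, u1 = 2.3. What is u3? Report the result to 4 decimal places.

2.4681

f(2.5) = 0.625000, f(2.3) = -3.033000
u2 = 2.300000 − (-3.033000)·(2.300000 − 2.500000) / (-3.033000 − 0.625000) = 2.300000 − (0.606600)/(-3.658000) = 2.465828
f(2.465828) = -0.041173
u3 = 2.465828 − (-0.041173)·(2.465828 − 2.300000) / (-0.041173 − (-3.033000)) = 2.465828 − (-0.006828)/(2.991827) = 2.468110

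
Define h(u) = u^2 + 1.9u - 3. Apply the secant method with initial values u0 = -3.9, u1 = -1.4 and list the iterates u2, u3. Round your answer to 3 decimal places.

h(-3.9) = 4.80000, h(-1.4) = -3.70000
u2 = -1.40000 − (-3.70000)·(-1.40000 − (-3.90000)) / (-3.70000 − 4.80000) = -1.40000 − (-9.25000)/(-8.50000) = -2.48824
h(-2.48824) = -1.53633
u3 = -2.48824 − (-1.53633)·(-2.48824 − (-1.40000)) / (-1.53633 − (-3.70000)) = -2.48824 − (1.67189)/(2.16367) = -3.26095

-2.488, -3.261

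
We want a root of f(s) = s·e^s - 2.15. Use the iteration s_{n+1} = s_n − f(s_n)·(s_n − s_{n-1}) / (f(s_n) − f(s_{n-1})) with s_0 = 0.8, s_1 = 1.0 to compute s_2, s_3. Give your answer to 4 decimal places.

0.8788, 0.8856

f(0.8) = -0.369567, f(1.0) = 0.568282
s_2 = 1.000000 − 0.568282·(1.000000 − 0.800000) / (0.568282 − (-0.369567)) = 1.000000 − (0.113656)/(0.937849) = 0.878812
f(0.878812) = -0.033789
s_3 = 0.878812 − (-0.033789)·(0.878812 − 1.000000) / (-0.033789 − 0.568282) = 0.878812 − (0.004095)/(-0.602071) = 0.885613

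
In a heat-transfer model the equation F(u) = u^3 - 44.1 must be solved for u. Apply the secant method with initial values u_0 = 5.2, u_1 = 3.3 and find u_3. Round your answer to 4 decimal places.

F(5.2) = 96.508000, F(3.3) = -8.163000
u_2 = 3.300000 − (-8.163000)·(3.300000 − 5.200000) / (-8.163000 − 96.508000) = 3.300000 − (15.509700)/(-104.671000) = 3.448176
F(3.448176) = -3.101481
u_3 = 3.448176 − (-3.101481)·(3.448176 − 3.300000) / (-3.101481 − (-8.163000)) = 3.448176 − (-0.459564)/(5.061519) = 3.538971

3.5390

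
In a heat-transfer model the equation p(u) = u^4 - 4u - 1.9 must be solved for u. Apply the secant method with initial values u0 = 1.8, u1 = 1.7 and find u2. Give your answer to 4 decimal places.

p(1.8) = 1.397600, p(1.7) = -0.347900
u2 = 1.700000 − (-0.347900)·(1.700000 − 1.800000) / (-0.347900 − 1.397600) = 1.700000 − (0.034790)/(-1.745500) = 1.719931

1.7199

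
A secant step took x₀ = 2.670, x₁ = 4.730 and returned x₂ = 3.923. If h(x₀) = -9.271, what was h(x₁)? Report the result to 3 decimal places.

The secant line through (2.670, -9.271) and (4.730, h(x₁)) crosses zero at x₂ = 3.923.
So (2.670, -9.271), (4.730, h(x₁)), (3.923, 0) are collinear:
h(x₁) = -9.271 · (4.730 − 3.923) / (2.670 − 3.923) = -9.271 · (0.80700)/(-1.25300) = 5.97103

5.971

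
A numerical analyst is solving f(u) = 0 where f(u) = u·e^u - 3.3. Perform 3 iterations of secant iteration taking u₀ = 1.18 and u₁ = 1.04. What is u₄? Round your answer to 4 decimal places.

f(1.18) = 0.540162, f(1.04) = -0.357614
u₂ = 1.040000 − (-0.357614)·(1.040000 − 1.180000) / (-0.357614 − 0.540162) = 1.040000 − (0.050066)/(-0.897776) = 1.095767
f(1.095767) = -0.022041
u₃ = 1.095767 − (-0.022041)·(1.095767 − 1.040000) / (-0.022041 − (-0.357614)) = 1.095767 − (-0.001229)/(0.335573) = 1.099430
f(1.099430) = 0.000985
u₄ = 1.099430 − 0.000985·(1.099430 − 1.095767) / (0.000985 − (-0.022041)) = 1.099430 − (0.000004)/(0.023026) = 1.099273

1.0993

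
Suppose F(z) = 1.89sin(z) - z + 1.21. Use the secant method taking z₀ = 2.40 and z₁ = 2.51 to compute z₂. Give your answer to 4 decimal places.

F(2.40) = 0.086625, F(2.51) = -0.184086
z₂ = 2.510000 − (-0.184086)·(2.510000 − 2.400000) / (-0.184086 − 0.086625) = 2.510000 − (-0.020249)/(-0.270711) = 2.435199

2.4352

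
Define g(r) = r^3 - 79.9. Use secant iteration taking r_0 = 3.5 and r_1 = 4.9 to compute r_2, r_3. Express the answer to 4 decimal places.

g(3.5) = -37.025000, g(4.9) = 37.749000
r_2 = 4.900000 − 37.749000·(4.900000 − 3.500000) / (37.749000 − (-37.025000)) = 4.900000 − (52.848600)/(74.774000) = 4.193222
g(4.193222) = -6.170100
r_3 = 4.193222 − (-6.170100)·(4.193222 − 4.900000) / (-6.170100 − 37.749000) = 4.193222 − (4.360890)/(-43.919100) = 4.292516

4.1932, 4.2925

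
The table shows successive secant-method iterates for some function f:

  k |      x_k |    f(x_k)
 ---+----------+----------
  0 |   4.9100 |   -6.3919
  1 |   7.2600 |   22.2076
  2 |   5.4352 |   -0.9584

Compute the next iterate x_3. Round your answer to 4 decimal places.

5.5107

x_3 = 5.4352 − (-0.9584)·(5.4352 − 7.2600) / (-0.9584 − 22.2076)
   = 5.4352 − (1.748888)/(-23.166000) = 5.510694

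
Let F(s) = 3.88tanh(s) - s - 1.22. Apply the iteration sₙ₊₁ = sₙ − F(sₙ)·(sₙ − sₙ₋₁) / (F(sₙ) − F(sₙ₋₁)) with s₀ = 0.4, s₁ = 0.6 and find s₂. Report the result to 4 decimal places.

F(0.4) = -0.145798, F(0.6) = 0.263752
s₂ = 0.600000 − 0.263752·(0.600000 − 0.400000) / (0.263752 − (-0.145798)) = 0.600000 − (0.052750)/(0.409550) = 0.471199

0.4712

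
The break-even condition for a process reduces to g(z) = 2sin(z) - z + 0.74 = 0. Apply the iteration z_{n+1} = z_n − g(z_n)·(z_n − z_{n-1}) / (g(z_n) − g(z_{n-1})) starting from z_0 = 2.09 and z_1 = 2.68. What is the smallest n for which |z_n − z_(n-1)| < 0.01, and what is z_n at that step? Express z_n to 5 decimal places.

g(2.09) = 0.3864292, g(2.68) = -1.0492507
z_2 = 2.6800000 − (-1.0492507)·(0.5900000)/(-1.4356799) = 2.2488050;  |Δ| = 0.4311950
g(2.2488050) = 0.0488415
z_3 = 2.2488050 − 0.0488415·(-0.4311950)/(1.0980922) = 2.2679840;  |Δ| = 0.0191789
g(2.2679840) = 0.0053179
z_4 = 2.2679840 − 0.0053179·(0.0191789)/(-0.0435236) = 2.2703273;  |Δ| = 0.0023434
|z_4 − z_3| = 0.0023434 < 0.01

n = 4, z_n = 2.27033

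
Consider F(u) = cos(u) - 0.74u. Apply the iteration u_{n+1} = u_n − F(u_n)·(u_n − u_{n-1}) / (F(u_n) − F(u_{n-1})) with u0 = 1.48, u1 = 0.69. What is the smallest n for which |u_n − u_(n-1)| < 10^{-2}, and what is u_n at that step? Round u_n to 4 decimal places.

F(1.48) = -1.004528, F(0.69) = 0.260646
u2 = 0.690000 − 0.260646·(-0.790000)/(1.265174) = 0.852753;  |Δ| = 0.162753
F(0.852753) = 0.026876
u3 = 0.852753 − 0.026876·(0.162753)/(-0.233770) = 0.871464;  |Δ| = 0.018711
F(0.871464) = -0.001176
u4 = 0.871464 − (-0.001176)·(0.018711)/(-0.028052) = 0.870679;  |Δ| = 0.000784
|u4 − u3| = 0.000784 < 10^{-2}

n = 4, u_n = 0.8707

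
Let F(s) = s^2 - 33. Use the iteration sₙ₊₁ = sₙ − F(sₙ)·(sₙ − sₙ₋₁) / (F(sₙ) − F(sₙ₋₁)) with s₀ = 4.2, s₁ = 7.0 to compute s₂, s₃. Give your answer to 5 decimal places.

F(4.2) = -15.3600000, F(7.0) = 16.0000000
s₂ = 7.0000000 − 16.0000000·(7.0000000 − 4.2000000) / (16.0000000 − (-15.3600000)) = 7.0000000 − (44.8000000)/(31.3600000) = 5.5714286
F(5.5714286) = -1.9591837
s₃ = 5.5714286 − (-1.9591837)·(5.5714286 − 7.0000000) / (-1.9591837 − 16.0000000) = 5.5714286 − (2.7988338)/(-17.9591837) = 5.7272727

5.57143, 5.72727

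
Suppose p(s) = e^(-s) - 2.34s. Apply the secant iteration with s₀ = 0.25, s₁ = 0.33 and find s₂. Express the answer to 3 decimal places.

p(0.25) = 0.19380, p(0.33) = -0.05328
s₂ = 0.33000 − (-0.05328)·(0.33000 − 0.25000) / (-0.05328 − 0.19380) = 0.33000 − (-0.00426)/(-0.24708) = 0.31275

0.313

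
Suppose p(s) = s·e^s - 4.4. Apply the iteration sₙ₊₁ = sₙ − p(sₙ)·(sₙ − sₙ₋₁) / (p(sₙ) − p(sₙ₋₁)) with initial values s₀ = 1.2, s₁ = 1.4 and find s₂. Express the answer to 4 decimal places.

1.2491

p(1.2) = -0.415860, p(1.4) = 1.277280
s₂ = 1.400000 − 1.277280·(1.400000 − 1.200000) / (1.277280 − (-0.415860)) = 1.400000 − (0.255456)/(1.693140) = 1.249123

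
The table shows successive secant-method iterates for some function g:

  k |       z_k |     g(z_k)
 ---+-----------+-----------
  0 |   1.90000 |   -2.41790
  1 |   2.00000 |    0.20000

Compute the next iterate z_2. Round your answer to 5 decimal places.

1.99236

z_2 = 2.00000 − 0.20000·(2.00000 − 1.90000) / (0.20000 − (-2.41790))
   = 2.00000 − (0.0200000)/(2.6179000) = 1.9923603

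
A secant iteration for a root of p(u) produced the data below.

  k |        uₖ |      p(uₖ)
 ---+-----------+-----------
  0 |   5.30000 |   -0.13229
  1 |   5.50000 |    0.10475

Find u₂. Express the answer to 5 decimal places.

u₂ = 5.50000 − 0.10475·(5.50000 − 5.30000) / (0.10475 − (-0.13229))
   = 5.50000 − (0.0209500)/(0.2370400) = 5.4116183

5.41162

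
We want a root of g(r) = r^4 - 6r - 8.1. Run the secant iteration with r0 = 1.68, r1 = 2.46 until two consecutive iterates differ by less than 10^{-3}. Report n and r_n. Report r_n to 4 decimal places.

g(1.68) = -10.214058, g(2.46) = 13.761863
r2 = 2.460000 − 13.761863·(0.780000)/(23.975921) = 2.012290;  |Δ| = 0.447710
g(2.012290) = -3.776813
r3 = 2.012290 − (-3.776813)·(-0.447710)/(-17.538675) = 2.108701;  |Δ| = 0.096411
g(2.108701) = -0.979778
r4 = 2.108701 − (-0.979778)·(0.096411)/(2.797034) = 2.142473;  |Δ| = 0.033772
g(2.142473) = 0.115006
r5 = 2.142473 − 0.115006·(0.033772)/(1.094785) = 2.138925;  |Δ| = 0.003548
g(2.138925) = -0.002919
r6 = 2.138925 − (-0.002919)·(-0.003548)/(-0.117925) = 2.139013;  |Δ| = 0.000088
|r6 − r5| = 0.000088 < 10^{-3}

n = 6, r_n = 2.1390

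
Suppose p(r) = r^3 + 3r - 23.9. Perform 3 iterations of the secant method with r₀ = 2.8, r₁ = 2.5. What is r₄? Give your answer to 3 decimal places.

p(2.8) = 6.45200, p(2.5) = -0.77500
r₂ = 2.50000 − (-0.77500)·(2.50000 − 2.80000) / (-0.77500 − 6.45200) = 2.50000 − (0.23250)/(-7.22700) = 2.53217
p(2.53217) = -0.06748
r₃ = 2.53217 − (-0.06748)·(2.53217 − 2.50000) / (-0.06748 − (-0.77500)) = 2.53217 − (-0.00217)/(0.70752) = 2.53524
p(2.53524) = 0.00082
r₄ = 2.53524 − 0.00082·(2.53524 − 2.53217) / (0.00082 − (-0.06748)) = 2.53524 − (0.00000)/(0.06830) = 2.53520

2.535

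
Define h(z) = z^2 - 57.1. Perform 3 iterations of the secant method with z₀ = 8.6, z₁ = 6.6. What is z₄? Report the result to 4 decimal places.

h(8.6) = 16.860000, h(6.6) = -13.540000
z₂ = 6.600000 − (-13.540000)·(6.600000 − 8.600000) / (-13.540000 − 16.860000) = 6.600000 − (27.080000)/(-30.400000) = 7.490789
h(7.490789) = -0.988073
z₃ = 7.490789 − (-0.988073)·(7.490789 − 6.600000) / (-0.988073 − (-13.540000)) = 7.490789 − (-0.880165)/(12.551927) = 7.560911
h(7.560911) = 0.067381
z₄ = 7.560911 − 0.067381·(7.560911 − 7.490789) / (0.067381 − (-0.988073)) = 7.560911 − (0.004725)/(1.055454) = 7.556435

7.5564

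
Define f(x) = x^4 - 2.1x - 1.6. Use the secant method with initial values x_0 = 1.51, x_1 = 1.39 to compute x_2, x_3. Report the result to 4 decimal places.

1.4677, 1.4721

f(1.51) = 0.427856, f(1.39) = -0.785990
x_2 = 1.390000 − (-0.785990)·(1.390000 − 1.510000) / (-0.785990 − 0.427856) = 1.390000 − (0.094319)/(-1.213846) = 1.467702
f(1.467702) = -0.041811
x_3 = 1.467702 − (-0.041811)·(1.467702 − 1.390000) / (-0.041811 − (-0.785990)) = 1.467702 − (-0.003249)/(0.744179) = 1.472068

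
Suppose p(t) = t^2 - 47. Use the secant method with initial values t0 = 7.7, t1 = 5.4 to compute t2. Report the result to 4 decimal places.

p(7.7) = 12.290000, p(5.4) = -17.840000
t2 = 5.400000 − (-17.840000)·(5.400000 − 7.700000) / (-17.840000 − 12.290000) = 5.400000 − (41.032000)/(-30.130000) = 6.761832

6.7618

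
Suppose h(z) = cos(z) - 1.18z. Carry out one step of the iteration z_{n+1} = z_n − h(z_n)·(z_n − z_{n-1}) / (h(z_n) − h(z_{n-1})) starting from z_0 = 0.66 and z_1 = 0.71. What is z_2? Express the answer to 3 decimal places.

h(0.66) = 0.01119, h(0.71) = -0.07944
z_2 = 0.71000 − (-0.07944)·(0.71000 − 0.66000) / (-0.07944 − 0.01119) = 0.71000 − (-0.00397)/(-0.09063) = 0.66617

0.666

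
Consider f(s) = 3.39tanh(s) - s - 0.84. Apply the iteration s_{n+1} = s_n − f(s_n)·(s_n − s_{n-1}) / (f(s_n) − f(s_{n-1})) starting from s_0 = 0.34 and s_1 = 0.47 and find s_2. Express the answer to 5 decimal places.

0.37701

f(0.34) = -0.0698516, f(0.47) = 0.1754957
s_2 = 0.4700000 − 0.1754957·(0.4700000 − 0.3400000) / (0.1754957 − (-0.0698516)) = 0.4700000 − (0.0228144)/(0.2453473) = 0.3770117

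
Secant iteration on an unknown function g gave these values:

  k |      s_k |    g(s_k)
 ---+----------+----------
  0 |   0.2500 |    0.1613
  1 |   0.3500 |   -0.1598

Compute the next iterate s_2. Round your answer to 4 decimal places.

s_2 = 0.3500 − (-0.1598)·(0.3500 − 0.2500) / (-0.1598 − 0.1613)
   = 0.3500 − (-0.015980)/(-0.321100) = 0.300234

0.3002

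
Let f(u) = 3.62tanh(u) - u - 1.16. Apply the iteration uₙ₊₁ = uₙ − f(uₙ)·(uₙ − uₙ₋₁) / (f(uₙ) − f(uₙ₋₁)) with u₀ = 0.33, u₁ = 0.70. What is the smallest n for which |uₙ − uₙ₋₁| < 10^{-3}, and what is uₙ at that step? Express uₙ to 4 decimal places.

n = 5, uₙ = 0.4931

f(0.33) = -0.336955, f(0.70) = 0.327811
u₂ = 0.700000 − 0.327811·(0.370000)/(0.664766) = 0.517545;  |Δ| = 0.182455
f(0.517545) = 0.044861
u₃ = 0.517545 − 0.044861·(-0.182455)/(-0.282950) = 0.488617;  |Δ| = 0.028928
f(0.488617) = -0.008330
u₄ = 0.488617 − (-0.008330)·(-0.028928)/(-0.053191) = 0.493147;  |Δ| = 0.004530
f(0.493147) = 0.000145
u₅ = 0.493147 − 0.000145·(0.004530)/(0.008476) = 0.493069;  |Δ| = 0.000078
|u₅ − u₄| = 0.000078 < 10^{-3}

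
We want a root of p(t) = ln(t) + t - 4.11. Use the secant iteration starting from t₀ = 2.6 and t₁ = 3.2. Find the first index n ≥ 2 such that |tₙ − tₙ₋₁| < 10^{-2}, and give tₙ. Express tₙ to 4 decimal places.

p(2.6) = -0.554489, p(3.2) = 0.253151
t₂ = 3.200000 − 0.253151·(0.600000)/(0.807639) = 3.011933;  |Δ| = 0.188067
p(3.011933) = 0.004515
t₃ = 3.011933 − 0.004515·(-0.188067)/(-0.248636) = 3.008518;  |Δ| = 0.003415
|t₃ − t₂| = 0.003415 < 10^{-2}

n = 3, tₙ = 3.0085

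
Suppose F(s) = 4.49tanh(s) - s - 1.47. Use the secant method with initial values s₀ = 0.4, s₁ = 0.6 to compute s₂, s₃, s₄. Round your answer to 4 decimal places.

F(0.4) = -0.164029, F(0.6) = 0.341353
s₂ = 0.600000 − 0.341353·(0.600000 − 0.400000) / (0.341353 − (-0.164029)) = 0.600000 − (0.068271)/(0.505382) = 0.464913
F(0.464913) = 0.014106
s₃ = 0.464913 − 0.014106·(0.464913 − 0.600000) / (0.014106 − 0.341353) = 0.464913 − (-0.001906)/(-0.327247) = 0.459090
F(0.459090) = -0.001343
s₄ = 0.459090 − (-0.001343)·(0.459090 − 0.464913) / (-0.001343 − 0.014106) = 0.459090 − (0.000008)/(-0.015449) = 0.459596

0.4649, 0.4591, 0.4596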